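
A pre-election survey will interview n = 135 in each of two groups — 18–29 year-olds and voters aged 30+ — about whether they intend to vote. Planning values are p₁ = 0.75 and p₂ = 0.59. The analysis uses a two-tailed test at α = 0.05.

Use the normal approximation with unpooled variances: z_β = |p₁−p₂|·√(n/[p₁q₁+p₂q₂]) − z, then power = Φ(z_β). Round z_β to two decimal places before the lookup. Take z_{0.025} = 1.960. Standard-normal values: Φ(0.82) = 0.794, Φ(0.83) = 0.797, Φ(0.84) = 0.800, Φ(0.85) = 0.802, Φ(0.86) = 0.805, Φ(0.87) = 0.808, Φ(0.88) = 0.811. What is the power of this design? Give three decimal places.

Power ≈ 0.811

z_β = |p₁−p₂|·√(n/[p₁q₁+p₂q₂]) − z_{α/2}
    = 0.16 · √(135/0.4294) − 1.960
    = 0.16 · 17.7311 − 1.960
    = 2.8370 − 1.960 = 0.8770 → 0.88
Power = Φ(0.88) = 0.811.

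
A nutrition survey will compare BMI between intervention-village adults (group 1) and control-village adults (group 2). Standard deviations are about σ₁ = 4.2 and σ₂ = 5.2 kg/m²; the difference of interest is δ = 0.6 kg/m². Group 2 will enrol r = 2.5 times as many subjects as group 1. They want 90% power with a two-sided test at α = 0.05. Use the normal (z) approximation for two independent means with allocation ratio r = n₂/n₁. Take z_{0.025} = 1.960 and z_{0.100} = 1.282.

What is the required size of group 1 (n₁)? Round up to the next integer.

n₁ = 831

n₁ = (z_{α/2} + z_β)² · (σ₁² + σ₂²/r) / δ²
   = (1.960 + 1.282)² · (4.2² + 5.2²/2.5) / 0.6²
   = 10.5106 · (17.64 + 10.816) / 0.36
   = 10.5106 · 28.456 / 0.36
   = 830.80
Round up → n₁ = 831; n₂ = r·n₁ = 2.5 × 831 = 2078.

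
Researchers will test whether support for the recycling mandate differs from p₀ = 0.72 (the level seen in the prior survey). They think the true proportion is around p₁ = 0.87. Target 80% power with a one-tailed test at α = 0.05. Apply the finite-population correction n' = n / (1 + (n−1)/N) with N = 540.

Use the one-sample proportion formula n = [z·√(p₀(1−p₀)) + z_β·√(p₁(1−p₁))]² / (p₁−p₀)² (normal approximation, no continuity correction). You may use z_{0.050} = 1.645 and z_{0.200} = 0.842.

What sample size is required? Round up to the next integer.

n = [z_α·√(p₀q₀) + z_β·√(p₁q₁)]² / (p₁ − p₀)²
  = [1.645·√(0.72·0.28) + 0.842·√(0.87·0.13)]² / (0.15)²
  = [1.645·0.4490 + 0.842·0.3363]² / 0.0225
  = [1.0218]² / 0.0225
  = 46.40
Finite-population correction (N = 540): 46.40 / (1 + (46.40 − 1)/540) = 42.80.
Round up → n = 43.

n = 43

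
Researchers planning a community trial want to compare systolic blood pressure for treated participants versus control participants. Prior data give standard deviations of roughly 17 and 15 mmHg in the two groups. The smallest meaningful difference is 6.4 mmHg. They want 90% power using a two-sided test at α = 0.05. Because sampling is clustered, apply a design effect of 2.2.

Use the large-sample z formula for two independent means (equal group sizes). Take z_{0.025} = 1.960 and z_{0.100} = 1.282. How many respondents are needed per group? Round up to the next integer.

n = 291 per group

n = (z_{α/2} + z_β)² · (σ₁² + σ₂²) / δ²
  = (1.960 + 1.282)² · (17² + 15² = 514) / 6.4²
  = 10.5106 · 514 / 40.96
  = 131.90
Design effect: 2.2 × 131.90 = 290.17.
Round up → n = 291 per group.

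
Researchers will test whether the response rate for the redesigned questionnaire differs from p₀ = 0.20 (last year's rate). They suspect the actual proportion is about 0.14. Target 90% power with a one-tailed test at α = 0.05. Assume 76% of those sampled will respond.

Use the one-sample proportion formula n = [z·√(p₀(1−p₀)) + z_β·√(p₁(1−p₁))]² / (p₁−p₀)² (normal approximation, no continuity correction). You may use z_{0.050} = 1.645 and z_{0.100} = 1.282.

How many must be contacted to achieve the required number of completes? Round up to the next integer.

n = [z_α·√(p₀q₀) + z_β·√(p₁q₁)]² / (p₁ − p₀)²
  = [1.645·√(0.20·0.80) + 1.282·√(0.14·0.86)]² / (-0.06)²
  = [1.645·0.4000 + 1.282·0.3470]² / 0.0036
  = [1.1028]² / 0.0036
  = 337.85
Adjust for 76% response: 337.85 / 0.76 = 444.54.
Round up → n = 445.

n = 445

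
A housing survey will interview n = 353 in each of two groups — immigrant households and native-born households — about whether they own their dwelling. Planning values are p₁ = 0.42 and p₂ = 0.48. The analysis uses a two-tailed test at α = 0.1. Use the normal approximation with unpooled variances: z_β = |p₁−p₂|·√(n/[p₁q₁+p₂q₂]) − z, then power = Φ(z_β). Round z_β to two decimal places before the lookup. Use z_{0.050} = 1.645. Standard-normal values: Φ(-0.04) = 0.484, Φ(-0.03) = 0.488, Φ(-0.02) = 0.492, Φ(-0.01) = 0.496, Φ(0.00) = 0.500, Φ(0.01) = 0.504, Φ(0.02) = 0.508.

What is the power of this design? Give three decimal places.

Power ≈ 0.484

z_β = |p₁−p₂|·√(n/[p₁q₁+p₂q₂]) − z_{α/2}
    = 0.06 · √(353/0.4932) − 1.645
    = 0.06 · 26.7532 − 1.645
    = 1.6052 − 1.645 = -0.0398 → -0.04
Power = Φ(-0.04) = 0.484.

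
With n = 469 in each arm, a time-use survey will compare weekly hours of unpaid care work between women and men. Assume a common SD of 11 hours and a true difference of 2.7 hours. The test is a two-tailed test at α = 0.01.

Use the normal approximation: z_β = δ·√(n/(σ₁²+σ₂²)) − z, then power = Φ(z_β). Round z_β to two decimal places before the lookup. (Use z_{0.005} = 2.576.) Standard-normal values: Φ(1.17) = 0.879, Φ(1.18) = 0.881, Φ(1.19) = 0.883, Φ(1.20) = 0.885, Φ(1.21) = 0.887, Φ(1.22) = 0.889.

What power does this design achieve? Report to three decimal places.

z_β = δ·√(n/(σ₁²+σ₂²)) − z_{α/2}
    = 2.7 · √(469/242) − 2.576
    = 2.7 · 1.39213 − 2.576
    = 3.7587 − 2.576 = 1.1827 → 1.18
Power = Φ(1.18) = 0.881.

Power ≈ 0.881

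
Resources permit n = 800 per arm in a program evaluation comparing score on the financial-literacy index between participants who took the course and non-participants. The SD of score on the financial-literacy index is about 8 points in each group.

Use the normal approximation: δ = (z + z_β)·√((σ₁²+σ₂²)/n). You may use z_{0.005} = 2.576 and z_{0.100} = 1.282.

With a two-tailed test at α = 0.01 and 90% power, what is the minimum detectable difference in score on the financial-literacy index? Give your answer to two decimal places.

Minimum detectable difference ≈ 1.54 points

δ = (z_{α/2} + z_β) · √((σ₁²+σ₂²)/n)
  = (2.576 + 1.282) · √(128/800)
  = 3.858 · √0.16
  = 3.858 · 0.4000
  = 1.5432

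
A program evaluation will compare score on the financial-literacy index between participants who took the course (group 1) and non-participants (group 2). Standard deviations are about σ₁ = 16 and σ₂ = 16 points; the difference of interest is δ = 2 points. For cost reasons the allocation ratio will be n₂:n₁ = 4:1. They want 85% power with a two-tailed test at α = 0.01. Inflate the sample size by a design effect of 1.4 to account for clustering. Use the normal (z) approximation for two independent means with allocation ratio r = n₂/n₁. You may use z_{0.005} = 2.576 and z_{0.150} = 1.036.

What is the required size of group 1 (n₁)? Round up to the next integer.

n₁ = 1462

n₁ = (z_{α/2} + z_β)² · (σ₁² + σ₂²/r) / δ²
   = (2.576 + 1.036)² · (16² + 16²/4) / 2²
   = 13.0465 · (256 + 64) / 4
   = 13.0465 · 320 / 4
   = 1043.72
Design effect: 1.4 × 1043.72 = 1461.21.
Round up → n₁ = 1462; n₂ = r·n₁ = 4 × 1462 = 5848.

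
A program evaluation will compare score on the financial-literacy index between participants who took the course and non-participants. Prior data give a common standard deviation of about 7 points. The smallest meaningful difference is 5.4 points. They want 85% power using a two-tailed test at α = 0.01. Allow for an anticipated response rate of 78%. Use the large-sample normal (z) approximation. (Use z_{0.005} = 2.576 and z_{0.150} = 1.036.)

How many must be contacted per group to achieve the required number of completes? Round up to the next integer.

n = (z_{α/2} + z_β)² · (σ₁² + σ₂²) / δ²
  = (2.576 + 1.036)² · (2·7² = 98) / 5.4²
  = 13.0465 · 98 / 29.16
  = 43.85
Adjust for 78% response: 43.85 / 0.78 = 56.21.
Round up → n = 57 per group.

n = 57 per group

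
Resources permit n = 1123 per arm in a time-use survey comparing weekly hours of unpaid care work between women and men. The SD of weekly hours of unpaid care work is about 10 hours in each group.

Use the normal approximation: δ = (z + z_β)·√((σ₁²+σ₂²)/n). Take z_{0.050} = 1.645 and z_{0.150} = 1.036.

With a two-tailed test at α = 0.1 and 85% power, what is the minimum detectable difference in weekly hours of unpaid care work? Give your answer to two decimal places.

δ = (z_{α/2} + z_β) · √((σ₁²+σ₂²)/n)
  = (1.645 + 1.036) · √(200/1123)
  = 2.681 · √0.17809
  = 2.681 · 0.4220
  = 1.1314

Minimum detectable difference ≈ 1.13 hours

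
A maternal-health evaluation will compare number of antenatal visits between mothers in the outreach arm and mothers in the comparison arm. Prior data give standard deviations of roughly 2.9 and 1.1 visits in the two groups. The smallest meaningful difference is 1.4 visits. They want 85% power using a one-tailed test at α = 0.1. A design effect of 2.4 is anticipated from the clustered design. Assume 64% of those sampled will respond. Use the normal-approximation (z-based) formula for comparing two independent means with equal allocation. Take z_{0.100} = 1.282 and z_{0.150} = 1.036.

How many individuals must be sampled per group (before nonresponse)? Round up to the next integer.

n = (z_α + z_β)² · (σ₁² + σ₂²) / δ²
  = (1.282 + 1.036)² · (2.9² + 1.1² = 9.62) / 1.4²
  = 5.3731 · 9.62 / 1.96
  = 26.37
Design effect: 2.4 × 26.37 = 63.29.
Adjust for 64% response: 63.29 / 0.64 = 98.90.
Round up → n = 99 per group.

n = 99 per group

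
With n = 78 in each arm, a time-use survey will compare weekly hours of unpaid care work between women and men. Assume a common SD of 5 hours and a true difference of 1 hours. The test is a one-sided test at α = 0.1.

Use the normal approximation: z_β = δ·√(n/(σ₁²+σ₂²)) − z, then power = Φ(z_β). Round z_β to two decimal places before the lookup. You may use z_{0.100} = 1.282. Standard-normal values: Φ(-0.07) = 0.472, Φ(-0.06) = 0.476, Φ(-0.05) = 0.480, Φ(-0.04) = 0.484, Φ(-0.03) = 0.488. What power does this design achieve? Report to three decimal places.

z_β = δ·√(n/(σ₁²+σ₂²)) − z_α
    = 1 · √(78/50) − 1.282
    = 1 · 1.24900 − 1.282
    = 1.2490 − 1.282 = -0.0330 → -0.03
Power = Φ(-0.03) = 0.488.

Power ≈ 0.488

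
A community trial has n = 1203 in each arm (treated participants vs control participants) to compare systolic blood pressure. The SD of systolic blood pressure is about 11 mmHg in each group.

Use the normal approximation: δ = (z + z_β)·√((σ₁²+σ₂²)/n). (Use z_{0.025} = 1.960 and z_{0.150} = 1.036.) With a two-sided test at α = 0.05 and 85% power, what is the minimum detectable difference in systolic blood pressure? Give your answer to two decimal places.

Minimum detectable difference ≈ 1.34 mmHg

δ = (z_{α/2} + z_β) · √((σ₁²+σ₂²)/n)
  = (1.960 + 1.036) · √(242/1203)
  = 2.996 · √0.20116
  = 2.996 · 0.4485
  = 1.3437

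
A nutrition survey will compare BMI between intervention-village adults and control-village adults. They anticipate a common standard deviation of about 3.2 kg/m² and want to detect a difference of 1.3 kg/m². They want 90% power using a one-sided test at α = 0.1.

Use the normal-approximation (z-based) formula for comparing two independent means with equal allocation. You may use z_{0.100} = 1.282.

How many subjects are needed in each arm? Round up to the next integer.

n = 80 per group

n = (z_α + z_β)² · (σ₁² + σ₂²) / δ²
  = (1.282 + 1.282)² · (2·3.2² = 20.48) / 1.3²
  = 6.5741 · 20.48 / 1.69
  = 79.67
Round up → n = 80 per group.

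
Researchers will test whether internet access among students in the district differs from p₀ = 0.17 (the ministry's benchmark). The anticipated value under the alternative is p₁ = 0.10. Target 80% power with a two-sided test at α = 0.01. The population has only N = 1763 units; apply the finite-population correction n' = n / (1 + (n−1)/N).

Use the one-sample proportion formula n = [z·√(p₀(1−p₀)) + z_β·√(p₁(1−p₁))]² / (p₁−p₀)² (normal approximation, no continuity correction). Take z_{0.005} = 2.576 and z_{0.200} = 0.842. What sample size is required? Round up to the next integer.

n = [z_{α/2}·√(p₀q₀) + z_β·√(p₁q₁)]² / (p₁ − p₀)²
  = [2.576·√(0.17·0.83) + 0.842·√(0.10·0.90)]² / (-0.07)²
  = [2.576·0.3756 + 0.842·0.3000]² / 0.0049
  = [1.2202]² / 0.0049
  = 303.87
Finite-population correction (N = 1763): 303.87 / (1 + (303.87 − 1)/1763) = 259.32.
Round up → n = 260.

n = 260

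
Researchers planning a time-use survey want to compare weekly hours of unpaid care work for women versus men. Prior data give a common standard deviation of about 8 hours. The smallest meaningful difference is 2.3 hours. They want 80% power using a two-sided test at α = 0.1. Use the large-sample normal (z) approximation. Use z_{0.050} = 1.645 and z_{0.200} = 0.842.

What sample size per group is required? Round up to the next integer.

n = (z_{α/2} + z_β)² · (σ₁² + σ₂²) / δ²
  = (1.645 + 0.842)² · (2·8² = 128) / 2.3²
  = 6.1852 · 128 / 5.29
  = 149.66
Round up → n = 150 per group.

n = 150 per group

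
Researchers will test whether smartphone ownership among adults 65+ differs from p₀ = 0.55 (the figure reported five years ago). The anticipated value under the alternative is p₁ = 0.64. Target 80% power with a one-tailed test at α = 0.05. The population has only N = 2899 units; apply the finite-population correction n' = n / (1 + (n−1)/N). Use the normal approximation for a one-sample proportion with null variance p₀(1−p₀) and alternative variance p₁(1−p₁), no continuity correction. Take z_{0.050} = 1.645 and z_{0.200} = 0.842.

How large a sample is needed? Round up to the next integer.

n = [z_α·√(p₀q₀) + z_β·√(p₁q₁)]² / (p₁ − p₀)²
  = [1.645·√(0.55·0.45) + 0.842·√(0.64·0.36)]² / (0.09)²
  = [1.645·0.4975 + 0.842·0.4800]² / 0.0081
  = [1.2225]² / 0.0081
  = 184.52
Finite-population correction (N = 2899): 184.52 / (1 + (184.52 − 1)/2899) = 173.53.
Round up → n = 174.

n = 174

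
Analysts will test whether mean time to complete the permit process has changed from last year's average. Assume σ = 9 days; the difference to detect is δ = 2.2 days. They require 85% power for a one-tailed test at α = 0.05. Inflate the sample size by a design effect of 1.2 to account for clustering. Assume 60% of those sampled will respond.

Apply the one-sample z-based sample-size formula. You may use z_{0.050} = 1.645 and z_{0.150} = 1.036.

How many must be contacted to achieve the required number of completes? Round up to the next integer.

n = (z_α + z_β)² · σ² / δ²
  = (1.645 + 1.036)² · 9² / 2.2²
  = 7.1878 · 81 / 4.84
  = 120.29
Design effect: 1.2 × 120.29 = 144.35.
Adjust for 60% response: 144.35 / 0.60 = 240.58.
Round up → n = 241.

n = 241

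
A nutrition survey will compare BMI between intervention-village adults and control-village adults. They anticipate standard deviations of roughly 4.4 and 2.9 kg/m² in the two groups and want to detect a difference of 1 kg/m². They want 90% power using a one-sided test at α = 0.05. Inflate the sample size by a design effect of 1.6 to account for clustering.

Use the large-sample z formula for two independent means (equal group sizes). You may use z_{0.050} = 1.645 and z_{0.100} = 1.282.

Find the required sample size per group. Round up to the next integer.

n = (z_α + z_β)² · (σ₁² + σ₂²) / δ²
  = (1.645 + 1.282)² · (4.4² + 2.9² = 27.77) / 1²
  = 8.5673 · 27.77 / 1
  = 237.91
Design effect: 1.6 × 237.91 = 380.66.
Round up → n = 381 per group.

n = 381 per group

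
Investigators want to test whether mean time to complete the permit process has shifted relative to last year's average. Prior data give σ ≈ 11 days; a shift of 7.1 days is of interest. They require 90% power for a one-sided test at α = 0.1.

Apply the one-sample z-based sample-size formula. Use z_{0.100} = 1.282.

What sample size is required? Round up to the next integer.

n = 16

n = (z_α + z_β)² · σ² / δ²
  = (1.282 + 1.282)² · 11² / 7.1²
  = 6.5741 · 121 / 50.41
  = 15.78
Round up → n = 16.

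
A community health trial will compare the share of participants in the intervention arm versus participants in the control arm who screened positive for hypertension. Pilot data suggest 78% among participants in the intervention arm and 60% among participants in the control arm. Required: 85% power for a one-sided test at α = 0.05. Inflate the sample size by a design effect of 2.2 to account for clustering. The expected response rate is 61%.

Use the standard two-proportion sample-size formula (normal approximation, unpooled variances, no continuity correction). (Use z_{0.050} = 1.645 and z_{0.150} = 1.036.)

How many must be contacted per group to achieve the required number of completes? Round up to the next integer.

n = 330 per group

n = (z_α + z_β)² · [p₁(1−p₁) + p₂(1−p₂)] / (p₁ − p₂)²
  = (1.645 + 1.036)² · (0.78·0.22 + 0.60·0.40) / (0.18)²
  = (2.681)² · (0.1716 + 0.2400) / 0.0324
  = 7.1878 · 0.4116 / 0.0324
  = 91.31
Design effect: 2.2 × 91.31 = 200.88.
Adjust for 61% response: 200.88 / 0.61 = 329.32.
Round up → n = 330 per group.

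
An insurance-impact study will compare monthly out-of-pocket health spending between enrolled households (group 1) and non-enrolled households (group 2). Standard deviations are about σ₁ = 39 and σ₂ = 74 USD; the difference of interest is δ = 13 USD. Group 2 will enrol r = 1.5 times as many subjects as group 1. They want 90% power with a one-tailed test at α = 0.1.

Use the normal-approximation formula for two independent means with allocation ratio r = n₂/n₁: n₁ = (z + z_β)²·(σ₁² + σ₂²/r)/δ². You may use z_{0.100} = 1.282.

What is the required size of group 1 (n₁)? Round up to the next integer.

n₁ = 202

n₁ = (z_α + z_β)² · (σ₁² + σ₂²/r) / δ²
   = (1.282 + 1.282)² · (39² + 74²/1.5) / 13²
   = 6.5741 · (1521 + 3650.7) / 169
   = 6.5741 · 5171.7 / 169
   = 201.18
Round up → n₁ = 202; n₂ = r·n₁ = 1.5 × 202 = 303.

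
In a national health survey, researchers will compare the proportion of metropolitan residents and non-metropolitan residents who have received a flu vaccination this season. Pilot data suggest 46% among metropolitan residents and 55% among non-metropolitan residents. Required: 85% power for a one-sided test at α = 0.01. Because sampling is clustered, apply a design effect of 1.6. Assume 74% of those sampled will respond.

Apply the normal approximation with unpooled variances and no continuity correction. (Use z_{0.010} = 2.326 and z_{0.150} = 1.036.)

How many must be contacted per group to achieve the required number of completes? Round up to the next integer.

n = 1497 per group

n = (z_α + z_β)² · [p₁(1−p₁) + p₂(1−p₂)] / (p₁ − p₂)²
  = (2.326 + 1.036)² · (0.46·0.54 + 0.55·0.45) / (-0.09)²
  = (3.362)² · (0.2484 + 0.2475) / 0.0081
  = 11.3030 · 0.4959 / 0.0081
  = 692.00
Design effect: 1.6 × 692.00 = 1107.20.
Adjust for 74% response: 1107.20 / 0.74 = 1496.21.
Round up → n = 1497 per group.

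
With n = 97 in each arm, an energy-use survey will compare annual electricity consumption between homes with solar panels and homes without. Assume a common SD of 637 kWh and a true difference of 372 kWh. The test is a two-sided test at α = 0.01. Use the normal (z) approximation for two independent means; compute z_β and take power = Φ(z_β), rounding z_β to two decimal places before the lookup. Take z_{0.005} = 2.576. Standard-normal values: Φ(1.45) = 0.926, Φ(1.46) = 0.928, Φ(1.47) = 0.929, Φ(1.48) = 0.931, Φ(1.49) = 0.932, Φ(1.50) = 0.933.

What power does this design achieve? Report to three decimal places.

Power ≈ 0.932

z_β = δ·√(n/(σ₁²+σ₂²)) − z_{α/2}
    = 372 · √(97/811538) − 2.576
    = 372 · 0.01093 − 2.576
    = 4.0670 − 2.576 = 1.4910 → 1.49
Power = Φ(1.49) = 0.932.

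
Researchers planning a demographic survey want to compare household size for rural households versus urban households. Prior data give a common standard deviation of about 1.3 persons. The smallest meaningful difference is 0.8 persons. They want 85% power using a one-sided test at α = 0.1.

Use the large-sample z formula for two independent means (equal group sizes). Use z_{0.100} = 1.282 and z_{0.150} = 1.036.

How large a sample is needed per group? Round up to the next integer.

n = 29 per group

n = (z_α + z_β)² · (σ₁² + σ₂²) / δ²
  = (1.282 + 1.036)² · (2·1.3² = 3.38) / 0.8²
  = 5.3731 · 3.38 / 0.64
  = 28.38
Round up → n = 29 per group.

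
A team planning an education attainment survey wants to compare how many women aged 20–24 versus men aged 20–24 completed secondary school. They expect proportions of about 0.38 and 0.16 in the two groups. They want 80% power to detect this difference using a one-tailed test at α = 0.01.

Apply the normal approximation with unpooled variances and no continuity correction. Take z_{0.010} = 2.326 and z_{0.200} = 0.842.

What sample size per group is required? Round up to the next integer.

n = 77 per group

n = (z_α + z_β)² · [p₁(1−p₁) + p₂(1−p₂)] / (p₁ − p₂)²
  = (2.326 + 0.842)² · (0.38·0.62 + 0.16·0.84) / (0.22)²
  = (3.168)² · (0.2356 + 0.1344) / 0.0484
  = 10.0362 · 0.3700 / 0.0484
  = 76.72
Round up → n = 77 per group.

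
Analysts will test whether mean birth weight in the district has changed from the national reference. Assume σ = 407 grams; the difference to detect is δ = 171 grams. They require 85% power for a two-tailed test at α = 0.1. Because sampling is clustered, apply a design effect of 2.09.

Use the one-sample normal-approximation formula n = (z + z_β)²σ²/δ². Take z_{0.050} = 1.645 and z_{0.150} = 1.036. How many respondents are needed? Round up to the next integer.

n = 86

n = (z_{α/2} + z_β)² · σ² / δ²
  = (1.645 + 1.036)² · 407² / 171²
  = 7.1878 · 165649 / 29241
  = 40.72
Design effect: 2.09 × 40.72 = 85.10.
Round up → n = 86.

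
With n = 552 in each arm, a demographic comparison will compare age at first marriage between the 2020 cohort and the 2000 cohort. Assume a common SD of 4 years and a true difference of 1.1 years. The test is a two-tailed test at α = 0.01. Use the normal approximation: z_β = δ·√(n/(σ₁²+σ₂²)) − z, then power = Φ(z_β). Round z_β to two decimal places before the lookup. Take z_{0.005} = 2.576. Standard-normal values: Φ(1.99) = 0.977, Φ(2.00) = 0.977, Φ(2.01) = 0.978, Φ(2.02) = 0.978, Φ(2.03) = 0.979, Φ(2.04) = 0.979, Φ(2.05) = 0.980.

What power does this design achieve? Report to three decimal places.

z_β = δ·√(n/(σ₁²+σ₂²)) − z_{α/2}
    = 1.1 · √(552/32) − 2.576
    = 1.1 · 4.15331 − 2.576
    = 4.5686 − 2.576 = 1.9926 → 1.99
Power = Φ(1.99) = 0.977.

Power ≈ 0.977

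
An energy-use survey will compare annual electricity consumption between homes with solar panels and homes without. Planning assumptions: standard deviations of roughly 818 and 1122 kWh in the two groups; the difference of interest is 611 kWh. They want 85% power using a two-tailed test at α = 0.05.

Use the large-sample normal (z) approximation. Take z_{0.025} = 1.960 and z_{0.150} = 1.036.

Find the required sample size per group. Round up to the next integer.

n = 47 per group

n = (z_{α/2} + z_β)² · (σ₁² + σ₂²) / δ²
  = (1.960 + 1.036)² · (818² + 1122² = 1928008) / 611²
  = 8.9760 · 1928008 / 373321
  = 46.36
Round up → n = 47 per group.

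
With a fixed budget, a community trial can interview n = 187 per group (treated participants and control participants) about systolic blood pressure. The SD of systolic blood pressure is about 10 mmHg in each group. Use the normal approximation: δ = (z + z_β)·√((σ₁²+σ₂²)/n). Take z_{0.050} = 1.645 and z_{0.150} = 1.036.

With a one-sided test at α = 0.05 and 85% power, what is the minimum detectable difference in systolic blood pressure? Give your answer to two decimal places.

Minimum detectable difference ≈ 2.77 mmHg

δ = (z_α + z_β) · √((σ₁²+σ₂²)/n)
  = (1.645 + 1.036) · √(200/187)
  = 2.681 · √1.0695
  = 2.681 · 1.0342
  = 2.7726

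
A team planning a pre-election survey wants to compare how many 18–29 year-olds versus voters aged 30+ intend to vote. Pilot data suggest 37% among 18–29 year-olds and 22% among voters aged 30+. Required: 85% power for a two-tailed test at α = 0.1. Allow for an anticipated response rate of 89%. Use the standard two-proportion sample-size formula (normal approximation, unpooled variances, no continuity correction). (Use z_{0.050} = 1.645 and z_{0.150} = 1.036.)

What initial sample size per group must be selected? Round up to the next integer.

n = (z_{α/2} + z_β)² · [p₁(1−p₁) + p₂(1−p₂)] / (p₁ − p₂)²
  = (1.645 + 1.036)² · (0.37·0.63 + 0.22·0.78) / (0.15)²
  = (2.681)² · (0.2331 + 0.1716) / 0.0225
  = 7.1878 · 0.4047 / 0.0225
  = 129.28
Adjust for 89% response: 129.28 / 0.89 = 145.26.
Round up → n = 146 per group.

n = 146 per group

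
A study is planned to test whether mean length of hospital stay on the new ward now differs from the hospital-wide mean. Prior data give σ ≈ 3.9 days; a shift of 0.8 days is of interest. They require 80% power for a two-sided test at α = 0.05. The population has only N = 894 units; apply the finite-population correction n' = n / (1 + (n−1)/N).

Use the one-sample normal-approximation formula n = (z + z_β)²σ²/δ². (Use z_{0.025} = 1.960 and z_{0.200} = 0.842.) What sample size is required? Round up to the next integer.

n = (z_{α/2} + z_β)² · σ² / δ²
  = (1.960 + 0.842)² · 3.9² / 0.8²
  = 7.8512 · 15.21 / 0.64
  = 186.59
Finite-population correction (N = 894): 186.59 / (1 + (186.59 − 1)/894) = 154.51.
Round up → n = 155.

n = 155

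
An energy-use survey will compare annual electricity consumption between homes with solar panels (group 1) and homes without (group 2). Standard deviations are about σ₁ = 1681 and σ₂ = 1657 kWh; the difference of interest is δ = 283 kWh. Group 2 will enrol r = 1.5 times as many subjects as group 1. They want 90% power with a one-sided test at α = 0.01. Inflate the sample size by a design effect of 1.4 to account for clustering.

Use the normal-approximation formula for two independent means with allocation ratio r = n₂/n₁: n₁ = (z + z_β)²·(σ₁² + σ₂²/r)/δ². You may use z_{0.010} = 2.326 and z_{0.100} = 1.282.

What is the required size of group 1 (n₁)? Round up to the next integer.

n₁ = (z_α + z_β)² · (σ₁² + σ₂²/r) / δ²
   = (2.326 + 1.282)² · (1681² + 1657²/1.5) / 283²
   = 13.0177 · (2825761 + 1830432.7) / 80089
   = 13.0177 · 4656193.7 / 80089
   = 756.82
Design effect: 1.4 × 756.82 = 1059.54.
Round up → n₁ = 1060; n₂ = r·n₁ = 1.5 × 1060 = 1590.

n₁ = 1060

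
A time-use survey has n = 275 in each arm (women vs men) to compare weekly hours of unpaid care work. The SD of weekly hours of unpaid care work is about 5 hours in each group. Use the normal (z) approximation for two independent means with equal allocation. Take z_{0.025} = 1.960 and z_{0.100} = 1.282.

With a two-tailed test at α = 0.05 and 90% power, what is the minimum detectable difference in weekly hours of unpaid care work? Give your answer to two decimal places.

δ = (z_{α/2} + z_β) · √((σ₁²+σ₂²)/n)
  = (1.960 + 1.282) · √(50/275)
  = 3.242 · √0.18182
  = 3.242 · 0.4264
  = 1.3824

Minimum detectable difference ≈ 1.38 hours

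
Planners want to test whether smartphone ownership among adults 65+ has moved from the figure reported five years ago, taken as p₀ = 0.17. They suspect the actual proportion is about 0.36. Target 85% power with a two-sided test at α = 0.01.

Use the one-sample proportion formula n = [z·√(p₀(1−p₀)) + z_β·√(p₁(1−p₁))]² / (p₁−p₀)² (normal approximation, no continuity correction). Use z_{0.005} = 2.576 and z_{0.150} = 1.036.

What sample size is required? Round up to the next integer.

n = [z_{α/2}·√(p₀q₀) + z_β·√(p₁q₁)]² / (p₁ − p₀)²
  = [2.576·√(0.17·0.83) + 1.036·√(0.36·0.64)]² / (0.19)²
  = [2.576·0.3756 + 1.036·0.4800]² / 0.0361
  = [1.4649]² / 0.0361
  = 59.44
Round up → n = 60.

n = 60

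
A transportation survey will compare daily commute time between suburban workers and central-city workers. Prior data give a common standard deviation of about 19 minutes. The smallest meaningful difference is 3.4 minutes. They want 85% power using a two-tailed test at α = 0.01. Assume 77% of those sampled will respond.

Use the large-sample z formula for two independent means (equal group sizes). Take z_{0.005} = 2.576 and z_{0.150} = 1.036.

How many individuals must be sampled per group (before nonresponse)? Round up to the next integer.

n = (z_{α/2} + z_β)² · (σ₁² + σ₂²) / δ²
  = (2.576 + 1.036)² · (2·19² = 722) / 3.4²
  = 13.0465 · 722 / 11.56
  = 814.84
Adjust for 77% response: 814.84 / 0.77 = 1058.24.
Round up → n = 1059 per group.

n = 1059 per group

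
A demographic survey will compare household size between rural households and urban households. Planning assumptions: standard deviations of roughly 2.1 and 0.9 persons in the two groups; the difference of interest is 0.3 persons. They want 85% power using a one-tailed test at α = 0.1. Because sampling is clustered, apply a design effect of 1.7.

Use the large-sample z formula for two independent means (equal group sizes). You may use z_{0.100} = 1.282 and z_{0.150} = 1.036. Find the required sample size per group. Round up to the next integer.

n = (z_α + z_β)² · (σ₁² + σ₂²) / δ²
  = (1.282 + 1.036)² · (2.1² + 0.9² = 5.22) / 0.3²
  = 5.3731 · 5.22 / 0.09
  = 311.64
Design effect: 1.7 × 311.64 = 529.79.
Round up → n = 530 per group.

n = 530 per group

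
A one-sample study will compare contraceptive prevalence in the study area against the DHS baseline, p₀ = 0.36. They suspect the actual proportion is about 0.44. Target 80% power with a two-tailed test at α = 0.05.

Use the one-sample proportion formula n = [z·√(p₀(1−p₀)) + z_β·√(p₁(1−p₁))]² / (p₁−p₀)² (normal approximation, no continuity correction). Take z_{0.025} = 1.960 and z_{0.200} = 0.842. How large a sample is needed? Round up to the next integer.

n = [z_{α/2}·√(p₀q₀) + z_β·√(p₁q₁)]² / (p₁ − p₀)²
  = [1.960·√(0.36·0.64) + 0.842·√(0.44·0.56)]² / (0.08)²
  = [1.960·0.4800 + 0.842·0.4964]² / 0.0064
  = [1.3588]² / 0.0064
  = 288.47
Round up → n = 289.

n = 289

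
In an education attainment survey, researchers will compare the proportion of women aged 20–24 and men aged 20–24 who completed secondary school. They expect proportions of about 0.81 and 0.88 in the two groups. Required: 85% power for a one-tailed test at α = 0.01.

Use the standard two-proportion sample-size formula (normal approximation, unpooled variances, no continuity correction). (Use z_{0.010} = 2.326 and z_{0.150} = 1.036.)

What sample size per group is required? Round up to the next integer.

n = 599 per group

n = (z_α + z_β)² · [p₁(1−p₁) + p₂(1−p₂)] / (p₁ − p₂)²
  = (2.326 + 1.036)² · (0.81·0.19 + 0.88·0.12) / (-0.07)²
  = (3.362)² · (0.1539 + 0.1056) / 0.0049
  = 11.3030 · 0.2595 / 0.0049
  = 598.60
Round up → n = 599 per group.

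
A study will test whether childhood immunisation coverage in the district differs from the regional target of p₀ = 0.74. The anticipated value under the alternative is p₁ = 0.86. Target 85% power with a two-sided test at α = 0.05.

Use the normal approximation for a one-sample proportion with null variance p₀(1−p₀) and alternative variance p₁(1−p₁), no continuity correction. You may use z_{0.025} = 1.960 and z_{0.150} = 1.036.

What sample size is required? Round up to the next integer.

n = [z_{α/2}·√(p₀q₀) + z_β·√(p₁q₁)]² / (p₁ − p₀)²
  = [1.960·√(0.74·0.26) + 1.036·√(0.86·0.14)]² / (0.12)²
  = [1.960·0.4386 + 1.036·0.3470]² / 0.0144
  = [1.2192]² / 0.0144
  = 103.23
Round up → n = 104.

n = 104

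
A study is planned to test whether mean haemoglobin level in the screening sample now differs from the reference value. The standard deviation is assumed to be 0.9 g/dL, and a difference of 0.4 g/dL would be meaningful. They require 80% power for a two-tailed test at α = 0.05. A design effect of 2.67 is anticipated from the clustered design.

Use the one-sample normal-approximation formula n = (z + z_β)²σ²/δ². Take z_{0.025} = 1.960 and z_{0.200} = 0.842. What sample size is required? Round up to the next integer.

n = (z_{α/2} + z_β)² · σ² / δ²
  = (1.960 + 0.842)² · 0.9² / 0.4²
  = 7.8512 · 0.81 / 0.16
  = 39.75
Design effect: 2.67 × 39.75 = 106.12.
Round up → n = 107.

n = 107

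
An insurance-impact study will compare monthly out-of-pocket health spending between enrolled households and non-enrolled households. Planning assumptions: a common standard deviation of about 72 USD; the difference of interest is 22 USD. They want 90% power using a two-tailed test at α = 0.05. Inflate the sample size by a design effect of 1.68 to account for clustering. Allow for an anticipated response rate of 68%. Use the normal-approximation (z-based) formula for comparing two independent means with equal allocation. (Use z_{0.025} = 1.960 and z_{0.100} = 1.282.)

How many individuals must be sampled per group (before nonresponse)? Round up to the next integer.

n = (z_{α/2} + z_β)² · (σ₁² + σ₂²) / δ²
  = (1.960 + 1.282)² · (2·72² = 10368) / 22²
  = 10.5106 · 10368 / 484
  = 225.15
Design effect: 1.68 × 225.15 = 378.26.
Adjust for 68% response: 378.26 / 0.68 = 556.26.
Round up → n = 557 per group.

n = 557 per group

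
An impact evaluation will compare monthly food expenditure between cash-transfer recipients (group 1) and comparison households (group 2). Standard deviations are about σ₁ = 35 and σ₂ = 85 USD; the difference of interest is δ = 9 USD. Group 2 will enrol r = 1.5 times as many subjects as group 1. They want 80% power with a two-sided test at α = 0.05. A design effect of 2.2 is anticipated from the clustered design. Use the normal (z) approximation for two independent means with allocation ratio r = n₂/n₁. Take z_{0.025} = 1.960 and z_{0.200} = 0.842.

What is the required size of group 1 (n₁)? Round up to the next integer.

n₁ = 1289

n₁ = (z_{α/2} + z_β)² · (σ₁² + σ₂²/r) / δ²
   = (1.960 + 0.842)² · (35² + 85²/1.5) / 9²
   = 7.8512 · (1225 + 4816.7) / 81
   = 7.8512 · 6041.7 / 81
   = 585.61
Design effect: 2.2 × 585.61 = 1288.34.
Round up → n₁ = 1289; n₂ = r·n₁ = 1.5 × 1289 = 1934.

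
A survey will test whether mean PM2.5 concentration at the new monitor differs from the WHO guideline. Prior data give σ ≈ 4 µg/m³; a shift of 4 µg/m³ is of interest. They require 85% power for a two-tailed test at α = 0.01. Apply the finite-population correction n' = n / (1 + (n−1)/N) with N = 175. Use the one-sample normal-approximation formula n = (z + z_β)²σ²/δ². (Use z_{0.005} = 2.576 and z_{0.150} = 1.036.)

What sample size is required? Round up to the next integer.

n = (z_{α/2} + z_β)² · σ² / δ²
  = (2.576 + 1.036)² · 4² / 4²
  = 13.0465 · 16 / 16
  = 13.05
Finite-population correction (N = 175): 13.05 / (1 + (13.05 − 1)/175) = 12.21.
Round up → n = 13.

n = 13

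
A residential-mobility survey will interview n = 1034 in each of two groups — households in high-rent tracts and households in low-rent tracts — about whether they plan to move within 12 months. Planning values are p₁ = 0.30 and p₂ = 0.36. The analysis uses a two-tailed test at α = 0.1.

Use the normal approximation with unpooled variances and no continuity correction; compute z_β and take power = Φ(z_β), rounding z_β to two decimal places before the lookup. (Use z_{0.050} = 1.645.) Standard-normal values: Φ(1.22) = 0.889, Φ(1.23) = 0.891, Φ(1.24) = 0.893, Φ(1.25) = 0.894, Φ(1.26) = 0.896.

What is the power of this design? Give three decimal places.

Power ≈ 0.896

z_β = |p₁−p₂|·√(n/[p₁q₁+p₂q₂]) − z_{α/2}
    = 0.06 · √(1034/0.4404) − 1.645
    = 0.06 · 48.4548 − 1.645
    = 2.9073 − 1.645 = 1.2623 → 1.26
Power = Φ(1.26) = 0.896.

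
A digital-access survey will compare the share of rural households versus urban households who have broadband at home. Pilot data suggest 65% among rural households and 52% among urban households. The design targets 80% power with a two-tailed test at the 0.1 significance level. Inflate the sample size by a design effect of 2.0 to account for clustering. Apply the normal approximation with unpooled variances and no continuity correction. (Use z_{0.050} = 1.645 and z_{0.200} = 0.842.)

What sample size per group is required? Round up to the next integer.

n = 350 per group

n = (z_{α/2} + z_β)² · [p₁(1−p₁) + p₂(1−p₂)] / (p₁ − p₂)²
  = (1.645 + 0.842)² · (0.65·0.35 + 0.52·0.48) / (0.13)²
  = (2.487)² · (0.2275 + 0.2496) / 0.0169
  = 6.1852 · 0.4771 / 0.0169
  = 174.61
Design effect: 2.0 × 174.61 = 349.22.
Round up → n = 350 per group.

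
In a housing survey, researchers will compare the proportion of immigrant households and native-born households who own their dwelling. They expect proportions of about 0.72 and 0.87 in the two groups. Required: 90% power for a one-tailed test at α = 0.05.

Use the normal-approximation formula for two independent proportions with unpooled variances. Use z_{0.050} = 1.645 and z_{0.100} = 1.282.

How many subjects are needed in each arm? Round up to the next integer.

n = 120 per group

n = (z_α + z_β)² · [p₁(1−p₁) + p₂(1−p₂)] / (p₁ − p₂)²
  = (1.645 + 1.282)² · (0.72·0.28 + 0.87·0.13) / (-0.15)²
  = (2.927)² · (0.2016 + 0.1131) / 0.0225
  = 8.5673 · 0.3147 / 0.0225
  = 119.83
Round up → n = 120 per group.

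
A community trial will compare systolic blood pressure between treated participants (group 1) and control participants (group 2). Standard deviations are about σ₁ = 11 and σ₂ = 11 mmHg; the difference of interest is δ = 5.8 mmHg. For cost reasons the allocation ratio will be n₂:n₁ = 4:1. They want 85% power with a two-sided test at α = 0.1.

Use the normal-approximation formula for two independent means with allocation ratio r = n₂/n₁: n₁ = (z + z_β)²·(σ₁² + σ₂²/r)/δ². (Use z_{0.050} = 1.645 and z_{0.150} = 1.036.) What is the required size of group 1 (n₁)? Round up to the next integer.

n₁ = (z_{α/2} + z_β)² · (σ₁² + σ₂²/r) / δ²
   = (1.645 + 1.036)² · (11² + 11²/4) / 5.8²
   = 7.1878 · (121 + 30.25) / 33.64
   = 7.1878 · 151.25 / 33.64
   = 32.32
Round up → n₁ = 33; n₂ = r·n₁ = 4 × 33 = 132.

n₁ = 33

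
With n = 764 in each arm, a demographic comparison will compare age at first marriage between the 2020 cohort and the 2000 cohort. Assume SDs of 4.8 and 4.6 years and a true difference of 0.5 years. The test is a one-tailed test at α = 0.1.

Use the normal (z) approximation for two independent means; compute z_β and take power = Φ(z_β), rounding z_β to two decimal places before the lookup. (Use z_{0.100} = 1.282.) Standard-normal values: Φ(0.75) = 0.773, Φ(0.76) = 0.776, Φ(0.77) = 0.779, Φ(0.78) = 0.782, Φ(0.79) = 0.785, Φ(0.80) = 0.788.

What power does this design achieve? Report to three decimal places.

z_β = δ·√(n/(σ₁²+σ₂²)) − z_α
    = 0.5 · √(764/44.2) − 1.282
    = 0.5 · 4.15753 − 1.282
    = 2.0788 − 1.282 = 0.7968 → 0.80
Power = Φ(0.80) = 0.788.

Power ≈ 0.788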